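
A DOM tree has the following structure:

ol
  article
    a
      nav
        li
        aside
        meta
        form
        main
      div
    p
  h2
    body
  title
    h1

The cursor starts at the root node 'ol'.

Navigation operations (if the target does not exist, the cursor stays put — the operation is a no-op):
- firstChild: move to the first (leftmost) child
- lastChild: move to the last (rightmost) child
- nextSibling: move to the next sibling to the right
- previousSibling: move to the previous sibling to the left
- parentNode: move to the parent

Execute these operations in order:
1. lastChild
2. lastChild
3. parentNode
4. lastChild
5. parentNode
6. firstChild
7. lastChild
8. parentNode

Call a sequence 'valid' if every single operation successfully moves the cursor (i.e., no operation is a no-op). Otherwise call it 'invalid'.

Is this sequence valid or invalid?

Answer: invalid

Derivation:
After 1 (lastChild): title
After 2 (lastChild): h1
After 3 (parentNode): title
After 4 (lastChild): h1
After 5 (parentNode): title
After 6 (firstChild): h1
After 7 (lastChild): h1 (no-op, stayed)
After 8 (parentNode): title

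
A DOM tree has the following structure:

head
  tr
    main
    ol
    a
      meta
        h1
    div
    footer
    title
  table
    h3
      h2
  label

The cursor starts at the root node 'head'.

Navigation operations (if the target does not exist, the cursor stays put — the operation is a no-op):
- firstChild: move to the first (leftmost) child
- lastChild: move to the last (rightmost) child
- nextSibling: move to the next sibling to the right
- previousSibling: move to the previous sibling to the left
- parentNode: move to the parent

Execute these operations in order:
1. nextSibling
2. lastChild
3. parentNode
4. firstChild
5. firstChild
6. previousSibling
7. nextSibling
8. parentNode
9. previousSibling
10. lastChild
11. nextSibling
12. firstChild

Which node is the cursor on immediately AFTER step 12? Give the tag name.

After 1 (nextSibling): head (no-op, stayed)
After 2 (lastChild): label
After 3 (parentNode): head
After 4 (firstChild): tr
After 5 (firstChild): main
After 6 (previousSibling): main (no-op, stayed)
After 7 (nextSibling): ol
After 8 (parentNode): tr
After 9 (previousSibling): tr (no-op, stayed)
After 10 (lastChild): title
After 11 (nextSibling): title (no-op, stayed)
After 12 (firstChild): title (no-op, stayed)

Answer: title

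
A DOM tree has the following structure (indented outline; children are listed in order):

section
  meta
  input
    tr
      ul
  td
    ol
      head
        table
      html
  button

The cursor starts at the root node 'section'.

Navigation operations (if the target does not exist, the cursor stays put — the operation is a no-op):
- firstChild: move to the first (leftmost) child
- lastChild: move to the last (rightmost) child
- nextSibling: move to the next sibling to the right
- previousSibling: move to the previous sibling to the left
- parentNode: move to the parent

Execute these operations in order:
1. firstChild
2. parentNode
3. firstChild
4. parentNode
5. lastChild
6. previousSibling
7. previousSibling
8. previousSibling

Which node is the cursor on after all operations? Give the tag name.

Answer: meta

Derivation:
After 1 (firstChild): meta
After 2 (parentNode): section
After 3 (firstChild): meta
After 4 (parentNode): section
After 5 (lastChild): button
After 6 (previousSibling): td
After 7 (previousSibling): input
After 8 (previousSibling): meta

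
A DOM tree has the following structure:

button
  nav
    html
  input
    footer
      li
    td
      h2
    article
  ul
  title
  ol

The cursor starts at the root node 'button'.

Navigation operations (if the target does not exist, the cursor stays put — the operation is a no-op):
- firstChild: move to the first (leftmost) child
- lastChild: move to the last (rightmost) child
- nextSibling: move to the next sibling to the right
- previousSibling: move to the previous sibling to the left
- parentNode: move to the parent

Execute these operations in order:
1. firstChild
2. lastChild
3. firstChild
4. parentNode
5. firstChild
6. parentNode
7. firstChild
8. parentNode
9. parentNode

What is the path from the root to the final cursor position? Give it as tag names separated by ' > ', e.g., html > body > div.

Answer: button

Derivation:
After 1 (firstChild): nav
After 2 (lastChild): html
After 3 (firstChild): html (no-op, stayed)
After 4 (parentNode): nav
After 5 (firstChild): html
After 6 (parentNode): nav
After 7 (firstChild): html
After 8 (parentNode): nav
After 9 (parentNode): button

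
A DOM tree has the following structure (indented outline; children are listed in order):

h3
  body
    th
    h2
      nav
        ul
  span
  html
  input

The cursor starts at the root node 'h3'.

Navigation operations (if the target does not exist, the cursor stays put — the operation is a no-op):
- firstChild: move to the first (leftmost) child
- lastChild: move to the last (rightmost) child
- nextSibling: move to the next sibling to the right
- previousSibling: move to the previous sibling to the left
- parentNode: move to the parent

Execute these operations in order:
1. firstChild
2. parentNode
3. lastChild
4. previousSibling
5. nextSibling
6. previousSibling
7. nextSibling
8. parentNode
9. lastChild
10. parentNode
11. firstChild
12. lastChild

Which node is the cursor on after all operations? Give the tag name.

Answer: h2

Derivation:
After 1 (firstChild): body
After 2 (parentNode): h3
After 3 (lastChild): input
After 4 (previousSibling): html
After 5 (nextSibling): input
After 6 (previousSibling): html
After 7 (nextSibling): input
After 8 (parentNode): h3
After 9 (lastChild): input
After 10 (parentNode): h3
After 11 (firstChild): body
After 12 (lastChild): h2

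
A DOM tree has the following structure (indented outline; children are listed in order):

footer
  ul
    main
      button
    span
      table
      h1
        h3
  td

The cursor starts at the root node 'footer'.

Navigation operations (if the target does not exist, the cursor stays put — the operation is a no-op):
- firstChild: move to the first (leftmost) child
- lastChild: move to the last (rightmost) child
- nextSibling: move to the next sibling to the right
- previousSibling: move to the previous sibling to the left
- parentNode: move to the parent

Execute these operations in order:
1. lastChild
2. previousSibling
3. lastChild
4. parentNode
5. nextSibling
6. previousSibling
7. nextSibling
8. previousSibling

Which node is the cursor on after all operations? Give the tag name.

Answer: ul

Derivation:
After 1 (lastChild): td
After 2 (previousSibling): ul
After 3 (lastChild): span
After 4 (parentNode): ul
After 5 (nextSibling): td
After 6 (previousSibling): ul
After 7 (nextSibling): td
After 8 (previousSibling): ul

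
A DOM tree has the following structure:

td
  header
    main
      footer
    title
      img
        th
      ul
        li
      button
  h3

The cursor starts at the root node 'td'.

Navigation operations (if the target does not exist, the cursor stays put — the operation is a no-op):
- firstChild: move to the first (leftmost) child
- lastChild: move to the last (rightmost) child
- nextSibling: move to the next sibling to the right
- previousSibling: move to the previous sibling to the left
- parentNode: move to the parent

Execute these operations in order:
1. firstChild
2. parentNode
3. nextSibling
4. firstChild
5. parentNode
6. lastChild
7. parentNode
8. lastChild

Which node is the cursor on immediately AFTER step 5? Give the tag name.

Answer: td

Derivation:
After 1 (firstChild): header
After 2 (parentNode): td
After 3 (nextSibling): td (no-op, stayed)
After 4 (firstChild): header
After 5 (parentNode): td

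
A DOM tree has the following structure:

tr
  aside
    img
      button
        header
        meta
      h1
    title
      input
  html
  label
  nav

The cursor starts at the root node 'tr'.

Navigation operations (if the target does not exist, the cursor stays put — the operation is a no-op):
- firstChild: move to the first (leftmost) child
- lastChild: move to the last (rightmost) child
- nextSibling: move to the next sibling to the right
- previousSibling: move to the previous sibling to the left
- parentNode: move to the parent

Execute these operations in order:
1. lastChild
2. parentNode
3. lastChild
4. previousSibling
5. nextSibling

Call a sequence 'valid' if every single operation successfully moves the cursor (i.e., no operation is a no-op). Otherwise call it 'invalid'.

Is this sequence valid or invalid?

Answer: valid

Derivation:
After 1 (lastChild): nav
After 2 (parentNode): tr
After 3 (lastChild): nav
After 4 (previousSibling): label
After 5 (nextSibling): nav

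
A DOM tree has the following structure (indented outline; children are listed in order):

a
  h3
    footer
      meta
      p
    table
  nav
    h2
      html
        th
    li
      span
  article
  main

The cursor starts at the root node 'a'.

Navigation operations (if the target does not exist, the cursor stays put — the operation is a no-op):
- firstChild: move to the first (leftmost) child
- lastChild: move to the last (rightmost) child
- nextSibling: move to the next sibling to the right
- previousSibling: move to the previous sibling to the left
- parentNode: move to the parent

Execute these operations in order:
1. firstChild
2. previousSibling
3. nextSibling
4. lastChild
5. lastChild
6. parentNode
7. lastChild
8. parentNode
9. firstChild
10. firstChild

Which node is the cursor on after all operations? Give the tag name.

After 1 (firstChild): h3
After 2 (previousSibling): h3 (no-op, stayed)
After 3 (nextSibling): nav
After 4 (lastChild): li
After 5 (lastChild): span
After 6 (parentNode): li
After 7 (lastChild): span
After 8 (parentNode): li
After 9 (firstChild): span
After 10 (firstChild): span (no-op, stayed)

Answer: span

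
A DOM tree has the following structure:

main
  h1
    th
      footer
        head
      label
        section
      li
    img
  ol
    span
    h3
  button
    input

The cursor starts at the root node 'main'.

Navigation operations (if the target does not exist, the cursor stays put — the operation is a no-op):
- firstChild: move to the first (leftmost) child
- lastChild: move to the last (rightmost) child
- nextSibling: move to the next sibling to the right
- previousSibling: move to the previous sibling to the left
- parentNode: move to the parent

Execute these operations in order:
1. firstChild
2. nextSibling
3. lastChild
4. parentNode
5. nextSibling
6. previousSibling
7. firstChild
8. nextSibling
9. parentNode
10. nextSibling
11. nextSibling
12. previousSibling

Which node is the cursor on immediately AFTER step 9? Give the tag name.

After 1 (firstChild): h1
After 2 (nextSibling): ol
After 3 (lastChild): h3
After 4 (parentNode): ol
After 5 (nextSibling): button
After 6 (previousSibling): ol
After 7 (firstChild): span
After 8 (nextSibling): h3
After 9 (parentNode): ol

Answer: ol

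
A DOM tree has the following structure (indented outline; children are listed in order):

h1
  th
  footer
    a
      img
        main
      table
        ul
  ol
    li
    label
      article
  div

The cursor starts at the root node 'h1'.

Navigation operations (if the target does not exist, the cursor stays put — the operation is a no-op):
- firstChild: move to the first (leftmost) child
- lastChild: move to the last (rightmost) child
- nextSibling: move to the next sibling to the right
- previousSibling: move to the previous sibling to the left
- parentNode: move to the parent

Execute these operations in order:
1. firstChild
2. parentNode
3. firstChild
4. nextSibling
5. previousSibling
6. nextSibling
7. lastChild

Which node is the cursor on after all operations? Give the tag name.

After 1 (firstChild): th
After 2 (parentNode): h1
After 3 (firstChild): th
After 4 (nextSibling): footer
After 5 (previousSibling): th
After 6 (nextSibling): footer
After 7 (lastChild): a

Answer: a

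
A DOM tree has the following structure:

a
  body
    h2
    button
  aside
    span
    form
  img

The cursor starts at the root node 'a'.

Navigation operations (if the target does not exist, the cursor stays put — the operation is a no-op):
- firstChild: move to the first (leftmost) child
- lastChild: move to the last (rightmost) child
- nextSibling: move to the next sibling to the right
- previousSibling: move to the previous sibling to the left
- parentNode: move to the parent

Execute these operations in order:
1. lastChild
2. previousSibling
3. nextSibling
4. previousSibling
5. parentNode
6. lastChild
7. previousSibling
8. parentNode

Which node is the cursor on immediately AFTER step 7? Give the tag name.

Answer: aside

Derivation:
After 1 (lastChild): img
After 2 (previousSibling): aside
After 3 (nextSibling): img
After 4 (previousSibling): aside
After 5 (parentNode): a
After 6 (lastChild): img
After 7 (previousSibling): aside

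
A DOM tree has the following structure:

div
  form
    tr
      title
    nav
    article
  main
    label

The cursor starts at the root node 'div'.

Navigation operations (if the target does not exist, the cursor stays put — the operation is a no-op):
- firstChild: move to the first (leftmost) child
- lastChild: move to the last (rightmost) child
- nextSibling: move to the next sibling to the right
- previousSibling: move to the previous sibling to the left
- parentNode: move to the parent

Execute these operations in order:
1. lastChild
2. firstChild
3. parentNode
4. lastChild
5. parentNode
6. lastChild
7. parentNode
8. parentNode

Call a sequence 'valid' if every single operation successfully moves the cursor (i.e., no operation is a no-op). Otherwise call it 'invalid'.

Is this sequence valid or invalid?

After 1 (lastChild): main
After 2 (firstChild): label
After 3 (parentNode): main
After 4 (lastChild): label
After 5 (parentNode): main
After 6 (lastChild): label
After 7 (parentNode): main
After 8 (parentNode): div

Answer: valid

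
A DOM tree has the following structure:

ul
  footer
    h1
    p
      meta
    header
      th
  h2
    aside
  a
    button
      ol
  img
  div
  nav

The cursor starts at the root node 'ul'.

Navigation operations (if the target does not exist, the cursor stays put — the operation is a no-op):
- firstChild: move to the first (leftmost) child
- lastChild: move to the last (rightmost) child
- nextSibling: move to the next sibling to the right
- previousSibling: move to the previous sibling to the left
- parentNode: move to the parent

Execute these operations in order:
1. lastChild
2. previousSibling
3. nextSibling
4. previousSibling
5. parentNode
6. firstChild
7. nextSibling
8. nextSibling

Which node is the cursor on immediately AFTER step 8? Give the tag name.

After 1 (lastChild): nav
After 2 (previousSibling): div
After 3 (nextSibling): nav
After 4 (previousSibling): div
After 5 (parentNode): ul
After 6 (firstChild): footer
After 7 (nextSibling): h2
After 8 (nextSibling): a

Answer: a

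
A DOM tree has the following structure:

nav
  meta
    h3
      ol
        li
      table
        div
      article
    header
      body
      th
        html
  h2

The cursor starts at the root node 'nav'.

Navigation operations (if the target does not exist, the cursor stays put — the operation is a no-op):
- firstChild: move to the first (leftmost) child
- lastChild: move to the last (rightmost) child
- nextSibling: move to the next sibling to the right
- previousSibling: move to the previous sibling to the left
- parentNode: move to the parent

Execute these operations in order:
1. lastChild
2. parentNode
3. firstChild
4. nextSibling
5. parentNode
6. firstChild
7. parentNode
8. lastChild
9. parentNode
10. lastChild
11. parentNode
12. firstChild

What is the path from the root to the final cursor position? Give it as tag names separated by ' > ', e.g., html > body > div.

After 1 (lastChild): h2
After 2 (parentNode): nav
After 3 (firstChild): meta
After 4 (nextSibling): h2
After 5 (parentNode): nav
After 6 (firstChild): meta
After 7 (parentNode): nav
After 8 (lastChild): h2
After 9 (parentNode): nav
After 10 (lastChild): h2
After 11 (parentNode): nav
After 12 (firstChild): meta

Answer: nav > meta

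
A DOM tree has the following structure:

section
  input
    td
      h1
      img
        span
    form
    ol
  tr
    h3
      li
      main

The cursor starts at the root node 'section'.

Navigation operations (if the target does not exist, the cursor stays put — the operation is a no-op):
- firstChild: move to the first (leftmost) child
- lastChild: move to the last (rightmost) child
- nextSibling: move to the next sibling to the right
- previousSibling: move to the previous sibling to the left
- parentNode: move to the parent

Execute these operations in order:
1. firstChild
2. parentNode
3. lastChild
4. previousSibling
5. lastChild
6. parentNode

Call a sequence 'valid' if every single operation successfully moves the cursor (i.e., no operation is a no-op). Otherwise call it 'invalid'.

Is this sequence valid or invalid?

After 1 (firstChild): input
After 2 (parentNode): section
After 3 (lastChild): tr
After 4 (previousSibling): input
After 5 (lastChild): ol
After 6 (parentNode): input

Answer: valid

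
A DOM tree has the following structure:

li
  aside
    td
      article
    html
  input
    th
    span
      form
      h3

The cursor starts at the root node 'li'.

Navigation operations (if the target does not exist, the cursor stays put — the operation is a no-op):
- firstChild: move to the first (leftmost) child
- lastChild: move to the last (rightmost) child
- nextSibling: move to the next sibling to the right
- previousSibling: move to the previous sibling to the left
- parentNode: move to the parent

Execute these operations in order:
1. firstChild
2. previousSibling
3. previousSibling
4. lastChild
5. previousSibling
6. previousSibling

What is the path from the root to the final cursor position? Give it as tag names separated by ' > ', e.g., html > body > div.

Answer: li > aside > td

Derivation:
After 1 (firstChild): aside
After 2 (previousSibling): aside (no-op, stayed)
After 3 (previousSibling): aside (no-op, stayed)
After 4 (lastChild): html
After 5 (previousSibling): td
After 6 (previousSibling): td (no-op, stayed)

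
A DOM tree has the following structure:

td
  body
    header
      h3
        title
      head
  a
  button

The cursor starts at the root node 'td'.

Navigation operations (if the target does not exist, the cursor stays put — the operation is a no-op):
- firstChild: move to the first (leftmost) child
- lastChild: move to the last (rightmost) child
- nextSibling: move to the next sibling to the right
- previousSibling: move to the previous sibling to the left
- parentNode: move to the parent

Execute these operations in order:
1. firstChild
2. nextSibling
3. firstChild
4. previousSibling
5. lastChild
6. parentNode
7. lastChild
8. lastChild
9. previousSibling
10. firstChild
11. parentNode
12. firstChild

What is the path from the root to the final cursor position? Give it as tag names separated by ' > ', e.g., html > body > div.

Answer: td > body > header > h3 > title

Derivation:
After 1 (firstChild): body
After 2 (nextSibling): a
After 3 (firstChild): a (no-op, stayed)
After 4 (previousSibling): body
After 5 (lastChild): header
After 6 (parentNode): body
After 7 (lastChild): header
After 8 (lastChild): head
After 9 (previousSibling): h3
After 10 (firstChild): title
After 11 (parentNode): h3
After 12 (firstChild): title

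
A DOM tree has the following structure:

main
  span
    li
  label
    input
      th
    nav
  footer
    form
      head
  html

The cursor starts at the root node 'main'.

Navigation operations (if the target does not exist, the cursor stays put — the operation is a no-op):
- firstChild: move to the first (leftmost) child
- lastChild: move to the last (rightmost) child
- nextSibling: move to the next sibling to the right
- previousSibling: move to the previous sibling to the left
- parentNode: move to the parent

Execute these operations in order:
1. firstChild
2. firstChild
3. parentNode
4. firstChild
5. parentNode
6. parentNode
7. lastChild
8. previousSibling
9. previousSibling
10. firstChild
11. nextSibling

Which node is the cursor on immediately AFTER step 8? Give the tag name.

Answer: footer

Derivation:
After 1 (firstChild): span
After 2 (firstChild): li
After 3 (parentNode): span
After 4 (firstChild): li
After 5 (parentNode): span
After 6 (parentNode): main
After 7 (lastChild): html
After 8 (previousSibling): footer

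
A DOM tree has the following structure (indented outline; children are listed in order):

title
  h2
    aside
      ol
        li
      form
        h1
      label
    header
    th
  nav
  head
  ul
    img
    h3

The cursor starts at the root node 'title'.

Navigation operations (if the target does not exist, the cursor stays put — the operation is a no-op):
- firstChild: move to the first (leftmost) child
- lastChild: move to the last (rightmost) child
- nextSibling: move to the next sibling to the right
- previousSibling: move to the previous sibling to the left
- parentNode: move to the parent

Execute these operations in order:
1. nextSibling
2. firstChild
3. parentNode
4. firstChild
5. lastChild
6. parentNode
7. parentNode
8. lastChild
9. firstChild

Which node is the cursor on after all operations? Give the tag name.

Answer: img

Derivation:
After 1 (nextSibling): title (no-op, stayed)
After 2 (firstChild): h2
After 3 (parentNode): title
After 4 (firstChild): h2
After 5 (lastChild): th
After 6 (parentNode): h2
After 7 (parentNode): title
After 8 (lastChild): ul
After 9 (firstChild): img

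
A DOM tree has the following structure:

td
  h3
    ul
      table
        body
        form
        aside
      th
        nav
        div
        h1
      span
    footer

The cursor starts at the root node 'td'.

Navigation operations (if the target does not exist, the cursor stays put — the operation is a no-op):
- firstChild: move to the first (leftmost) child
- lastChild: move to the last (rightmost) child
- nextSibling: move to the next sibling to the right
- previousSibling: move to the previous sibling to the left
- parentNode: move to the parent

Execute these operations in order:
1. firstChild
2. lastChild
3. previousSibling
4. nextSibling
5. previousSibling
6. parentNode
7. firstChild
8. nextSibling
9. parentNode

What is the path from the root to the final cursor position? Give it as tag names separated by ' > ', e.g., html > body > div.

After 1 (firstChild): h3
After 2 (lastChild): footer
After 3 (previousSibling): ul
After 4 (nextSibling): footer
After 5 (previousSibling): ul
After 6 (parentNode): h3
After 7 (firstChild): ul
After 8 (nextSibling): footer
After 9 (parentNode): h3

Answer: td > h3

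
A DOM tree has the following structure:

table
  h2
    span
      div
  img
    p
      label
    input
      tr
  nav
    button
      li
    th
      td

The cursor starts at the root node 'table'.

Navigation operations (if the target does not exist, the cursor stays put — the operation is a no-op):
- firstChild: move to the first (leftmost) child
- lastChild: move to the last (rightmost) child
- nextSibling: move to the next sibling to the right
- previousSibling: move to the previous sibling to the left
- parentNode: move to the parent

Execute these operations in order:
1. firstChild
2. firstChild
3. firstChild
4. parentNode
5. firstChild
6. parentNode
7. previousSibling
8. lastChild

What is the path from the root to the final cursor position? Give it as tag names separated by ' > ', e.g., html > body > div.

After 1 (firstChild): h2
After 2 (firstChild): span
After 3 (firstChild): div
After 4 (parentNode): span
After 5 (firstChild): div
After 6 (parentNode): span
After 7 (previousSibling): span (no-op, stayed)
After 8 (lastChild): div

Answer: table > h2 > span > div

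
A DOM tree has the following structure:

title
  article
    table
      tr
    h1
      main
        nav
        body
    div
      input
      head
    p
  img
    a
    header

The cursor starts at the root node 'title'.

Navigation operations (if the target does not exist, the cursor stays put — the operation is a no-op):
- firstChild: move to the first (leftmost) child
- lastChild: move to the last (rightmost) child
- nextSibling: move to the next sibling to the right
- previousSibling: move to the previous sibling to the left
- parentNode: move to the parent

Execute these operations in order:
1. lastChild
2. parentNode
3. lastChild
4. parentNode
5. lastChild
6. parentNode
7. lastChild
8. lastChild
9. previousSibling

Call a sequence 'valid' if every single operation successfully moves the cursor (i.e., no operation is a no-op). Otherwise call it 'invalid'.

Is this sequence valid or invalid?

Answer: valid

Derivation:
After 1 (lastChild): img
After 2 (parentNode): title
After 3 (lastChild): img
After 4 (parentNode): title
After 5 (lastChild): img
After 6 (parentNode): title
After 7 (lastChild): img
After 8 (lastChild): header
After 9 (previousSibling): a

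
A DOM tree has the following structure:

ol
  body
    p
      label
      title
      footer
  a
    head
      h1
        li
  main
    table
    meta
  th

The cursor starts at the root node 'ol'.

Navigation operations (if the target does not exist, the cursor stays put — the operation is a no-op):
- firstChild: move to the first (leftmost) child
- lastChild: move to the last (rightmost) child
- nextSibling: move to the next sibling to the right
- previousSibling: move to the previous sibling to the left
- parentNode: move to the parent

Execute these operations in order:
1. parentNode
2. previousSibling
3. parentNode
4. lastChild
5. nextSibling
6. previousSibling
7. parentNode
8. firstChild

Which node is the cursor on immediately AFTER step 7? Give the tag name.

Answer: ol

Derivation:
After 1 (parentNode): ol (no-op, stayed)
After 2 (previousSibling): ol (no-op, stayed)
After 3 (parentNode): ol (no-op, stayed)
After 4 (lastChild): th
After 5 (nextSibling): th (no-op, stayed)
After 6 (previousSibling): main
After 7 (parentNode): ol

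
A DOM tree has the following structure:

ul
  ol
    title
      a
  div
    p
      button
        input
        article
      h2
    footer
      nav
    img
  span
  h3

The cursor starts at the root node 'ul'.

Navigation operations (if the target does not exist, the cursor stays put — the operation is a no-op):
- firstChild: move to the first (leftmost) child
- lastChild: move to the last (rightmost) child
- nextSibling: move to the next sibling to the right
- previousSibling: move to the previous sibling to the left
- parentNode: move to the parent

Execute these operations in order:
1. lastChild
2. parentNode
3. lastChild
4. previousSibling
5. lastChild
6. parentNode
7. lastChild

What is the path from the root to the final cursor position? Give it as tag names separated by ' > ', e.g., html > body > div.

Answer: ul > h3

Derivation:
After 1 (lastChild): h3
After 2 (parentNode): ul
After 3 (lastChild): h3
After 4 (previousSibling): span
After 5 (lastChild): span (no-op, stayed)
After 6 (parentNode): ul
After 7 (lastChild): h3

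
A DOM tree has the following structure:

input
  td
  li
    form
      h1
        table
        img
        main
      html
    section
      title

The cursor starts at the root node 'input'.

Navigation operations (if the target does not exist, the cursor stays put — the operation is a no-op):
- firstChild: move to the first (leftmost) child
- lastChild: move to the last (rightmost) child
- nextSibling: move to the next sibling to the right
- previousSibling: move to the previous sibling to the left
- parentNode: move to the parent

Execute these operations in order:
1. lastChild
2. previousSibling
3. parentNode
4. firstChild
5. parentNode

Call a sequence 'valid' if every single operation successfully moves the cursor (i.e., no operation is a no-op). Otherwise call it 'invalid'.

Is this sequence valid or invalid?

After 1 (lastChild): li
After 2 (previousSibling): td
After 3 (parentNode): input
After 4 (firstChild): td
After 5 (parentNode): input

Answer: valid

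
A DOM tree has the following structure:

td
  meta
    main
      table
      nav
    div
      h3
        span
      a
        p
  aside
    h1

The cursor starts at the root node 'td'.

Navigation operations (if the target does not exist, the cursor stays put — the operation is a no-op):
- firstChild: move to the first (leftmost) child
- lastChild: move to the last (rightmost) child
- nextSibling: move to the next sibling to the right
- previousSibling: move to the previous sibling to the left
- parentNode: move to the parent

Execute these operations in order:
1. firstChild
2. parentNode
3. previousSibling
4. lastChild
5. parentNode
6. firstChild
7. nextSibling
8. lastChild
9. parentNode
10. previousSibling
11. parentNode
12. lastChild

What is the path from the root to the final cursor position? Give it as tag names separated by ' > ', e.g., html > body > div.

Answer: td > aside

Derivation:
After 1 (firstChild): meta
After 2 (parentNode): td
After 3 (previousSibling): td (no-op, stayed)
After 4 (lastChild): aside
After 5 (parentNode): td
After 6 (firstChild): meta
After 7 (nextSibling): aside
After 8 (lastChild): h1
After 9 (parentNode): aside
After 10 (previousSibling): meta
After 11 (parentNode): td
After 12 (lastChild): aside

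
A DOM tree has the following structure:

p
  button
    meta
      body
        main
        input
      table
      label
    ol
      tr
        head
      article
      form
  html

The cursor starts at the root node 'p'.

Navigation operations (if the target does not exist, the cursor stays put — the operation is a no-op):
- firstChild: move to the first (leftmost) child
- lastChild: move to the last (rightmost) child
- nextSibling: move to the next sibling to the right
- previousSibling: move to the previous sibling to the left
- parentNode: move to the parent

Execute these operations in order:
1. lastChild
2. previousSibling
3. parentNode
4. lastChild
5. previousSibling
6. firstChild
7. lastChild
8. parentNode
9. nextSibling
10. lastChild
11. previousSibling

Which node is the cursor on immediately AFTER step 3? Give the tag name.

Answer: p

Derivation:
After 1 (lastChild): html
After 2 (previousSibling): button
After 3 (parentNode): p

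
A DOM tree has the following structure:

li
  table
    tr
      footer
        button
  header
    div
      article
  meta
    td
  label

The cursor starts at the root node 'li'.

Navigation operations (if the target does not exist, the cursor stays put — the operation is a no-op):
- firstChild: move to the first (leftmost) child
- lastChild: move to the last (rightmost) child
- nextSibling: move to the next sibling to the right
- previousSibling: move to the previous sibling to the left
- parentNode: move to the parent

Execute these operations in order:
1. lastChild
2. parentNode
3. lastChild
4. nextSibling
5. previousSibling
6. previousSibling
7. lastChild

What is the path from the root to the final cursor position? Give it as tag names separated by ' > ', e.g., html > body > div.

Answer: li > header > div

Derivation:
After 1 (lastChild): label
After 2 (parentNode): li
After 3 (lastChild): label
After 4 (nextSibling): label (no-op, stayed)
After 5 (previousSibling): meta
After 6 (previousSibling): header
After 7 (lastChild): div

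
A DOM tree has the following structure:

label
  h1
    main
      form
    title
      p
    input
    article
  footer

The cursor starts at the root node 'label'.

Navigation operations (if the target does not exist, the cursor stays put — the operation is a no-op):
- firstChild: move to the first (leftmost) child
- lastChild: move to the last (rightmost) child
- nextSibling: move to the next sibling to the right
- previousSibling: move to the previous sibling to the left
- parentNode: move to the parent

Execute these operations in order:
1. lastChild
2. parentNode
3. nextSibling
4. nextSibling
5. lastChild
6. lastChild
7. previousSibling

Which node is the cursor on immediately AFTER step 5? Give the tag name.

After 1 (lastChild): footer
After 2 (parentNode): label
After 3 (nextSibling): label (no-op, stayed)
After 4 (nextSibling): label (no-op, stayed)
After 5 (lastChild): footer

Answer: footer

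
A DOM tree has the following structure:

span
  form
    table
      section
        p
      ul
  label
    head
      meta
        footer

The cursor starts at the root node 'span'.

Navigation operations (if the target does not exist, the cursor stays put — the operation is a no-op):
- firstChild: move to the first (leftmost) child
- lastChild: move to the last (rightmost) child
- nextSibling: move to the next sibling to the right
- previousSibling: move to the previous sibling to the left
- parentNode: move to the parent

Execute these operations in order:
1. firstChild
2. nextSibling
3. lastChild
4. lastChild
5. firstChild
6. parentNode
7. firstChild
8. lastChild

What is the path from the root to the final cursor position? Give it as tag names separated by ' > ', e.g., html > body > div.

Answer: span > label > head > meta > footer

Derivation:
After 1 (firstChild): form
After 2 (nextSibling): label
After 3 (lastChild): head
After 4 (lastChild): meta
After 5 (firstChild): footer
After 6 (parentNode): meta
After 7 (firstChild): footer
After 8 (lastChild): footer (no-op, stayed)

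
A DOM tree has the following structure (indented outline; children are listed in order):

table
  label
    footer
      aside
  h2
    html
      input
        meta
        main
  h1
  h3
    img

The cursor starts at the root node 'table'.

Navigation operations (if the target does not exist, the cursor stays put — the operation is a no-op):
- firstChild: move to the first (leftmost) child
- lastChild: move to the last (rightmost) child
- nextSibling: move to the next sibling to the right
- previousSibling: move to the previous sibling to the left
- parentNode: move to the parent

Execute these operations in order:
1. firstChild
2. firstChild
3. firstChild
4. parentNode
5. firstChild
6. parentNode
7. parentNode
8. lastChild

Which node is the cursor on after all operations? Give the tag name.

Answer: footer

Derivation:
After 1 (firstChild): label
After 2 (firstChild): footer
After 3 (firstChild): aside
After 4 (parentNode): footer
After 5 (firstChild): aside
After 6 (parentNode): footer
After 7 (parentNode): label
After 8 (lastChild): footer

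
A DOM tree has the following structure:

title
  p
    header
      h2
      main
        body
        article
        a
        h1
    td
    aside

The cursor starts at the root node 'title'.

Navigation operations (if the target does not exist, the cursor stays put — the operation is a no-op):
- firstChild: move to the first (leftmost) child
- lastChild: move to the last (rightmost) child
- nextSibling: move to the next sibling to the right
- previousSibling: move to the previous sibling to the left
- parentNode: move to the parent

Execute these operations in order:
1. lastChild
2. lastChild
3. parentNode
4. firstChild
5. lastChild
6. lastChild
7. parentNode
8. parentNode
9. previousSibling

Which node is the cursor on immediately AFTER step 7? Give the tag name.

After 1 (lastChild): p
After 2 (lastChild): aside
After 3 (parentNode): p
After 4 (firstChild): header
After 5 (lastChild): main
After 6 (lastChild): h1
After 7 (parentNode): main

Answer: main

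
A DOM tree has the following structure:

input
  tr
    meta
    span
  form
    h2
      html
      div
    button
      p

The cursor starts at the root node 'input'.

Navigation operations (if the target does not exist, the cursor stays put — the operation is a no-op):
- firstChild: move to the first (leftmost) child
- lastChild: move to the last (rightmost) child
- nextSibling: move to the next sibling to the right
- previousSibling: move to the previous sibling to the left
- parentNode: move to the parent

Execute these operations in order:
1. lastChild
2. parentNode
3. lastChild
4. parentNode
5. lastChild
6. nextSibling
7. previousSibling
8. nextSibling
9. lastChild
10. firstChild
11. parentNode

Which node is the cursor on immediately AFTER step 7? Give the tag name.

After 1 (lastChild): form
After 2 (parentNode): input
After 3 (lastChild): form
After 4 (parentNode): input
After 5 (lastChild): form
After 6 (nextSibling): form (no-op, stayed)
After 7 (previousSibling): tr

Answer: tr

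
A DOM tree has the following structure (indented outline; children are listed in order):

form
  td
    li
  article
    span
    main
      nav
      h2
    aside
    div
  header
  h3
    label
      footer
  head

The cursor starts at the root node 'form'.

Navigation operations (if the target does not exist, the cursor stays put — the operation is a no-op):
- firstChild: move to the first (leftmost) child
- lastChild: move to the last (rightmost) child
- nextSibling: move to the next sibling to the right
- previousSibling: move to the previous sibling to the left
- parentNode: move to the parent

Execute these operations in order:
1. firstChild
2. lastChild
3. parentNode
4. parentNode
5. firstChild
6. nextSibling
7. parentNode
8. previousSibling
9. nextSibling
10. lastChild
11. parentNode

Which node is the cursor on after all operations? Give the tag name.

Answer: form

Derivation:
After 1 (firstChild): td
After 2 (lastChild): li
After 3 (parentNode): td
After 4 (parentNode): form
After 5 (firstChild): td
After 6 (nextSibling): article
After 7 (parentNode): form
After 8 (previousSibling): form (no-op, stayed)
After 9 (nextSibling): form (no-op, stayed)
After 10 (lastChild): head
After 11 (parentNode): form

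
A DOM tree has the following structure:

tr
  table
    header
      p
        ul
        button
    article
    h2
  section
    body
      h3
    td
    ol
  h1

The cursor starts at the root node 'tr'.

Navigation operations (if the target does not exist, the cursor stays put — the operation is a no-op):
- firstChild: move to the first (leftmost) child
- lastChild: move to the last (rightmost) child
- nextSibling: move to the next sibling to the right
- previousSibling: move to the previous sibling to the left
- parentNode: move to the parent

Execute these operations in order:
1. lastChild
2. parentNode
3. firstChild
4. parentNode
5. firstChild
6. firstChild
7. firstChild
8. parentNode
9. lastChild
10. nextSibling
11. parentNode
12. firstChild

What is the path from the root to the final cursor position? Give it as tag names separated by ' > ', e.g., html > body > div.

After 1 (lastChild): h1
After 2 (parentNode): tr
After 3 (firstChild): table
After 4 (parentNode): tr
After 5 (firstChild): table
After 6 (firstChild): header
After 7 (firstChild): p
After 8 (parentNode): header
After 9 (lastChild): p
After 10 (nextSibling): p (no-op, stayed)
After 11 (parentNode): header
After 12 (firstChild): p

Answer: tr > table > header > p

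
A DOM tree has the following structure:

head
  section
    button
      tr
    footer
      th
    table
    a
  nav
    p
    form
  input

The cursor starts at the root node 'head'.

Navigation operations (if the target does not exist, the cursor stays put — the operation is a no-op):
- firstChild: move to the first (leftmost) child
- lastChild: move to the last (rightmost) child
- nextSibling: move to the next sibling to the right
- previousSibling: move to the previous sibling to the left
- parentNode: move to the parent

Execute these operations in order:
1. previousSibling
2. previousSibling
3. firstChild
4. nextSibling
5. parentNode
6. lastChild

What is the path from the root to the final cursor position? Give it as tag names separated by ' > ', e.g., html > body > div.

After 1 (previousSibling): head (no-op, stayed)
After 2 (previousSibling): head (no-op, stayed)
After 3 (firstChild): section
After 4 (nextSibling): nav
After 5 (parentNode): head
After 6 (lastChild): input

Answer: head > input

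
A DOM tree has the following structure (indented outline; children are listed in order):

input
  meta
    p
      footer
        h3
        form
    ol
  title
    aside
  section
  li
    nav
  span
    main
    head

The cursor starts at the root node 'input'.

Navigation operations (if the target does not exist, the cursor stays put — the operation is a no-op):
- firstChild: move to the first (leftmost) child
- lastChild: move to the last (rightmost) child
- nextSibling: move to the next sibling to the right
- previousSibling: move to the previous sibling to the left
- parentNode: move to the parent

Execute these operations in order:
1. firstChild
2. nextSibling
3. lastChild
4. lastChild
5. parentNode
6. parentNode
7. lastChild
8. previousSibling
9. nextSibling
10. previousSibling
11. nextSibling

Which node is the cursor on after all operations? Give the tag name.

After 1 (firstChild): meta
After 2 (nextSibling): title
After 3 (lastChild): aside
After 4 (lastChild): aside (no-op, stayed)
After 5 (parentNode): title
After 6 (parentNode): input
After 7 (lastChild): span
After 8 (previousSibling): li
After 9 (nextSibling): span
After 10 (previousSibling): li
After 11 (nextSibling): span

Answer: span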